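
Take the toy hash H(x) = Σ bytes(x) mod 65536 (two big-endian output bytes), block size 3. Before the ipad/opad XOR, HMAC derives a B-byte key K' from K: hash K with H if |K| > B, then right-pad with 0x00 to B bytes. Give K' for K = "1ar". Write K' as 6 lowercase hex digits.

Key "1ar" = 31 61 72 is exactly B = 3 bytes: K' = 31 61 72.

316172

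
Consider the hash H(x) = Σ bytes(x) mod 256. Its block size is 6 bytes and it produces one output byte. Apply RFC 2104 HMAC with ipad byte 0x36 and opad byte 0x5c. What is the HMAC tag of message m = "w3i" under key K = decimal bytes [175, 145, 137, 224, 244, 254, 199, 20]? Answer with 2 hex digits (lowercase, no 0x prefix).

Key decimal bytes [175, 145, 137, 224, 244, 254, 199, 20] = af 91 89 e0 f4 fe c7 14 is 8 bytes > B = 6, so hash it first: H(key) = 76, then zero-pad to 6 bytes: K' = 76 00 00 00 00 00.
K' ⊕ ipad = 40 36 36 36 36 36.  K' ⊕ opad = 2a 5c 5c 5c 5c 5c.
Inner input = (K'⊕ipad) ∥ m = 40 36 36 36 36 36 ∥ 77 33 69.
Inner hash: sum = 64+54+54+54+54+54+119+51+105 = 609; mod 256 = 97 → 61.
Outer input = (K'⊕opad) ∥ inner = 2a 5c 5c 5c 5c 5c ∥ 61.
Outer hash (tag): sum = 42+92+92+92+92+92+97 = 599; mod 256 = 87 → 57.

57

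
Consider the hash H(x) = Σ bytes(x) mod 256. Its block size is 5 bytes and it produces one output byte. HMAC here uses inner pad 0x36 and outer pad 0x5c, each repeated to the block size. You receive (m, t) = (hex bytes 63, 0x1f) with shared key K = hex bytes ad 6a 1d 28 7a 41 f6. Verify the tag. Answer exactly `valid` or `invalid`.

invalid

Key hex bytes ad 6a 1d 28 7a 41 f6 is 7 bytes > B = 5, so hash it first: H(key) = 0d, then zero-pad to 5 bytes: K' = 0d 00 00 00 00.
K' ⊕ ipad = 3b 36 36 36 36; K' ⊕ opad = 51 5c 5c 5c 5c.
Inner hash: sum = 59+54+54+54+54+99 = 374; mod 256 = 118 → 76.
Outer hash (recomputed tag): sum = 81+92+92+92+92+118 = 567; mod 256 = 55 → 37.
Recomputed tag = 37; claimed = 1f → mismatch.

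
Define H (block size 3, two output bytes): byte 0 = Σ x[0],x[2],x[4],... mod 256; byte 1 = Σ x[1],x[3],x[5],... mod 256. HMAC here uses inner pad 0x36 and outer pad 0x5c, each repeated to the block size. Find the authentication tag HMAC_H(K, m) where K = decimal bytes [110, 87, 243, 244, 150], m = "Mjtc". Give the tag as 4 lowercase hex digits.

Key decimal bytes [110, 87, 243, 244, 150] = 6e 57 f3 f4 96 is 5 bytes > B = 3, so hash it first: H(key) = f7 4b, then zero-pad to 3 bytes: K' = f7 4b 00.
K' ⊕ ipad = c1 7d 36.  K' ⊕ opad = ab 17 5c.
Inner input = (K'⊕ipad) ∥ m = c1 7d 36 ∥ 4d 6a 74 63.
Inner hash: even-index sum = 452 mod 256 = 196; odd-index sum = 318 mod 256 = 62 → c4 3e.
Outer input = (K'⊕opad) ∥ inner = ab 17 5c ∥ c4 3e.
Outer hash (tag): even-index sum = 325 mod 256 = 69; odd-index sum = 219 mod 256 = 219 → 45 db.

45db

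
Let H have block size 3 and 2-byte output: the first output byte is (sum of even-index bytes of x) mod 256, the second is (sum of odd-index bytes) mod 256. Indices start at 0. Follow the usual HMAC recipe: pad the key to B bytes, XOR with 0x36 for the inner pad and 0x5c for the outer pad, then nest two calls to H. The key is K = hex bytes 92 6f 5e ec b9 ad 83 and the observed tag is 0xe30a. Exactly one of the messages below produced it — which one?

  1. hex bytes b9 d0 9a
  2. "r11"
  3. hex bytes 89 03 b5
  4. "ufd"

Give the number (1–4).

Key hex bytes 92 6f 5e ec b9 ad 83 is 7 bytes > B = 3, so hash it first: H(key) = 2c 08, then zero-pad to 3 bytes: K' = 2c 08 00.
K' ⊕ ipad = 1a 3e 36; K' ⊕ opad = 70 54 5c.
m1: inner = H(1a 3e 36 b9 d0 9a) = 20 91; tag = H(70 54 5c 20 91) = 5d74
m2: inner = H(1a 3e 36 72 31 31) = 81 e1; tag = H(70 54 5c 81 e1) = add5
m3: inner = H(1a 3e 36 89 03 b5) = 53 7c; tag = H(70 54 5c 53 7c) = 48a7
m4: inner = H(1a 3e 36 75 66 64) = b6 17; tag = H(70 54 5c b6 17) = e30a ← matches

4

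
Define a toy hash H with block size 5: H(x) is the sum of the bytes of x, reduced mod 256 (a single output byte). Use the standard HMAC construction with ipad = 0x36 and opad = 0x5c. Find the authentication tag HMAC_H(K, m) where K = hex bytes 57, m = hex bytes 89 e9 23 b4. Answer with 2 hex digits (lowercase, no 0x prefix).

fd

Key hex bytes 57 is 1 byte ≤ B = 5; zero-pad to 5 bytes: K' = 57 00 00 00 00.
K' ⊕ ipad = 61 36 36 36 36.  K' ⊕ opad = 0b 5c 5c 5c 5c.
Inner input = (K'⊕ipad) ∥ m = 61 36 36 36 36 ∥ 89 e9 23 b4.
Inner hash: sum = 97+54+54+54+54+137+233+35+180 = 898; mod 256 = 130 → 82.
Outer input = (K'⊕opad) ∥ inner = 0b 5c 5c 5c 5c ∥ 82.
Outer hash (tag): sum = 11+92+92+92+92+130 = 509; mod 256 = 253 → fd.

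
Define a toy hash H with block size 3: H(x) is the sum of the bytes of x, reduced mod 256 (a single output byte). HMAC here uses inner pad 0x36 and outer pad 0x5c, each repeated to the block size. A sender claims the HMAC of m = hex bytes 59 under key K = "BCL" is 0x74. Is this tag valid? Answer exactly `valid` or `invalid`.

invalid

Key "BCL" = 42 43 4c is exactly B = 3 bytes: K' = 42 43 4c.
K' ⊕ ipad = 74 75 7a; K' ⊕ opad = 1e 1f 10.
Inner hash: sum = 116+117+122+89 = 444; mod 256 = 188 → bc.
Outer hash (recomputed tag): sum = 30+31+16+188 = 265; mod 256 = 9 → 09.
Recomputed tag = 09; claimed = 74 → mismatch.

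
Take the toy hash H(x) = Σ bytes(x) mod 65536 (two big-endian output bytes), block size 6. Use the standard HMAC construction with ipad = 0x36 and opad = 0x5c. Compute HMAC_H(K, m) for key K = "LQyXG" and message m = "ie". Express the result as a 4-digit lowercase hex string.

Key "LQyXG" = 4c 51 79 58 47 is 5 bytes ≤ B = 6; zero-pad to 6 bytes: K' = 4c 51 79 58 47 00.
K' ⊕ ipad = 7a 67 4f 6e 71 36.  K' ⊕ opad = 10 0d 25 04 1b 5c.
Inner input = (K'⊕ipad) ∥ m = 7a 67 4f 6e 71 36 ∥ 69 65.
Inner hash: sum = 122+103+79+110+113+54+105+101 = 787 → 03 13.
Outer input = (K'⊕opad) ∥ inner = 10 0d 25 04 1b 5c ∥ 03 13.
Outer hash (tag): sum = 16+13+37+4+27+92+3+19 = 211 → 00 d3.

00d3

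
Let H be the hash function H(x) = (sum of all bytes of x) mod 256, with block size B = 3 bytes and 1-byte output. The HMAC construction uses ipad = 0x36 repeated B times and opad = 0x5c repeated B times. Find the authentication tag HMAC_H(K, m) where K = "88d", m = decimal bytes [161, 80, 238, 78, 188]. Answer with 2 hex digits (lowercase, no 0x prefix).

57

Key "88d" = 38 38 64 is exactly B = 3 bytes: K' = 38 38 64.
K' ⊕ ipad = 0e 0e 52.  K' ⊕ opad = 64 64 38.
Inner input = (K'⊕ipad) ∥ m = 0e 0e 52 ∥ a1 50 ee 4e bc.
Inner hash: sum = 14+14+82+161+80+238+78+188 = 855; mod 256 = 87 → 57.
Outer input = (K'⊕opad) ∥ inner = 64 64 38 ∥ 57.
Outer hash (tag): sum = 100+100+56+87 = 343; mod 256 = 87 → 57.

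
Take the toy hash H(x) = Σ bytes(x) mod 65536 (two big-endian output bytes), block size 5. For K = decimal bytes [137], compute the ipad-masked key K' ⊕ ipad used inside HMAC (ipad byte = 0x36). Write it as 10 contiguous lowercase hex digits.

bf36363636

Key decimal bytes [137] = 89 is 1 byte ≤ B = 5; zero-pad to 5 bytes: K' = 89 00 00 00 00.
XOR each byte with 0x36: 89⊕36=bf, 00⊕36=36, 00⊕36=36, 00⊕36=36, 00⊕36=36.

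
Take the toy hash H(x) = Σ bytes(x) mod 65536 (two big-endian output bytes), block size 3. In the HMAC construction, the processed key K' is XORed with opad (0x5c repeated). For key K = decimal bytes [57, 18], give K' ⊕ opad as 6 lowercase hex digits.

654e5c

Key decimal bytes [57, 18] = 39 12 is 2 bytes ≤ B = 3; zero-pad to 3 bytes: K' = 39 12 00.
XOR each byte with 0x5c: 39⊕5c=65, 12⊕5c=4e, 00⊕5c=5c.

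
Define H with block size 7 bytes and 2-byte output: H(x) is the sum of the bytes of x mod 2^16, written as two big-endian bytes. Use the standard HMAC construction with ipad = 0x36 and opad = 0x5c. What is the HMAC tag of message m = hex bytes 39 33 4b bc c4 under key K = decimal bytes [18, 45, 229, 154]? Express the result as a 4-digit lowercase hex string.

03ed

Key decimal bytes [18, 45, 229, 154] = 12 2d e5 9a is 4 bytes ≤ B = 7; zero-pad to 7 bytes: K' = 12 2d e5 9a 00 00 00.
K' ⊕ ipad = 24 1b d3 ac 36 36 36.  K' ⊕ opad = 4e 71 b9 c6 5c 5c 5c.
Inner input = (K'⊕ipad) ∥ m = 24 1b d3 ac 36 36 36 ∥ 39 33 4b bc c4.
Inner hash: sum = 36+27+211+172+54+54+54+57+51+75+188+196 = 1175 → 04 97.
Outer input = (K'⊕opad) ∥ inner = 4e 71 b9 c6 5c 5c 5c ∥ 04 97.
Outer hash (tag): sum = 78+113+185+198+92+92+92+4+151 = 1005 → 03 ed.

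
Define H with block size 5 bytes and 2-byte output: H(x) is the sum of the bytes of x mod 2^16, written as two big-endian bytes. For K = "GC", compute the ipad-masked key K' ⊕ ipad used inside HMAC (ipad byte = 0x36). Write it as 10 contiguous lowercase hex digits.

7175363636

Key "GC" = 47 43 is 2 bytes ≤ B = 5; zero-pad to 5 bytes: K' = 47 43 00 00 00.
XOR each byte with 0x36: 47⊕36=71, 43⊕36=75, 00⊕36=36, 00⊕36=36, 00⊕36=36.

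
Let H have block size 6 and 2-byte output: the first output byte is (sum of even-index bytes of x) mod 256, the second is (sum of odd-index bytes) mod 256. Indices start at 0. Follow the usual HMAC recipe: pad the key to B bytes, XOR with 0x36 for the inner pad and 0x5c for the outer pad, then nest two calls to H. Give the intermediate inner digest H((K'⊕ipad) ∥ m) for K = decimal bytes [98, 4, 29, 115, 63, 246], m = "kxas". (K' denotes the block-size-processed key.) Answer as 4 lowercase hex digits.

Key decimal bytes [98, 4, 29, 115, 63, 246] = 62 04 1d 73 3f f6 is exactly B = 6 bytes: K' = 62 04 1d 73 3f f6.
K' ⊕ ipad = 54 32 2b 45 09 c0.
Inner input = 54 32 2b 45 09 c0 ∥ 6b 78 61 73.
Inner hash: even-index sum = 340 mod 256 = 84; odd-index sum = 546 mod 256 = 34 → 54 22.

5422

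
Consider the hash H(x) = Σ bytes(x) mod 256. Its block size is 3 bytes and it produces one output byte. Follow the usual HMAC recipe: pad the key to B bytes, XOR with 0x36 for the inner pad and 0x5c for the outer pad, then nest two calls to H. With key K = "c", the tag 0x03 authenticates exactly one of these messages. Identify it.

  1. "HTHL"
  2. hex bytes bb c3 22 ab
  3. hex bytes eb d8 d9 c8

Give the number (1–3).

Key "c" = 63 is 1 byte ≤ B = 3; zero-pad to 3 bytes: K' = 63 00 00.
K' ⊕ ipad = 55 36 36; K' ⊕ opad = 3f 5c 5c.
m1: inner = H(55 36 36 48 54 48 4c) = f1; tag = H(3f 5c 5c f1) = e8
m2: inner = H(55 36 36 bb c3 22 ab) = 0c; tag = H(3f 5c 5c 0c) = 03 ← matches
m3: inner = H(55 36 36 eb d8 d9 c8) = 25; tag = H(3f 5c 5c 25) = 1c

2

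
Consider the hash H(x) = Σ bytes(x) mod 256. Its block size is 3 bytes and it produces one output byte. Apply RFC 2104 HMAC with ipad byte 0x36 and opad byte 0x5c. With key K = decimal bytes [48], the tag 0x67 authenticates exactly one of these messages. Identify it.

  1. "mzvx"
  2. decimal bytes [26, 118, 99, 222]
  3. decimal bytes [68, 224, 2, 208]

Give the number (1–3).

Key decimal bytes [48] = 30 is 1 byte ≤ B = 3; zero-pad to 3 bytes: K' = 30 00 00.
K' ⊕ ipad = 06 36 36; K' ⊕ opad = 6c 5c 5c.
m1: inner = H(06 36 36 6d 7a 76 78) = 47; tag = H(6c 5c 5c 47) = 6b
m2: inner = H(06 36 36 1a 76 63 de) = 43; tag = H(6c 5c 5c 43) = 67 ← matches
m3: inner = H(06 36 36 44 e0 02 d0) = 68; tag = H(6c 5c 5c 68) = 8c

2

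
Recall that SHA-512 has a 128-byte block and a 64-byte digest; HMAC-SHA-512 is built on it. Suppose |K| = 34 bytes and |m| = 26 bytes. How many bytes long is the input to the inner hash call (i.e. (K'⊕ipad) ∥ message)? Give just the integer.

Key is 34 ≤ 128 bytes, zero-padded: |K'| = 128.
Inner input = (K'⊕ipad) ∥ m → 128 + 26 = 154 bytes.

154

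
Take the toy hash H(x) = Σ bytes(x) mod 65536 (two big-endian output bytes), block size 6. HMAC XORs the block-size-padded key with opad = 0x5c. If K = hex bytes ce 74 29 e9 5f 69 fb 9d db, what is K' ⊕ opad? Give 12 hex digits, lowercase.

Key hex bytes ce 74 29 e9 5f 69 fb 9d db is 9 bytes > B = 6, so hash it first: H(key) = 05 8f, then zero-pad to 6 bytes: K' = 05 8f 00 00 00 00.
XOR each byte with 0x5c: 05⊕5c=59, 8f⊕5c=d3, 00⊕5c=5c, 00⊕5c=5c, 00⊕5c=5c, 00⊕5c=5c.

59d35c5c5c5c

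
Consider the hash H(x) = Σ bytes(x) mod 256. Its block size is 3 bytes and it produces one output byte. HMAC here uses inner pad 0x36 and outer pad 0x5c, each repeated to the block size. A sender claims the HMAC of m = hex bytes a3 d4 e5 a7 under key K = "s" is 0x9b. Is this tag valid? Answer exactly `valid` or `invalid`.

Key "s" = 73 is 1 byte ≤ B = 3; zero-pad to 3 bytes: K' = 73 00 00.
K' ⊕ ipad = 45 36 36; K' ⊕ opad = 2f 5c 5c.
Inner hash: sum = 69+54+54+163+212+229+167 = 948; mod 256 = 180 → b4.
Outer hash (recomputed tag): sum = 47+92+92+180 = 411; mod 256 = 155 → 9b.
Recomputed tag = 9b; claimed = 9b → match.

valid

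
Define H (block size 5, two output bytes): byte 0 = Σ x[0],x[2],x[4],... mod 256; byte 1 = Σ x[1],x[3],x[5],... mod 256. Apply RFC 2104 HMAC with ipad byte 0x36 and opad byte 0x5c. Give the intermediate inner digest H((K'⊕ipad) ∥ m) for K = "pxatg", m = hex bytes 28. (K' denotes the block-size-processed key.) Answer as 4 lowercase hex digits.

eeb8

Key "pxatg" = 70 78 61 74 67 is exactly B = 5 bytes: K' = 70 78 61 74 67.
K' ⊕ ipad = 46 4e 57 42 51.
Inner input = 46 4e 57 42 51 ∥ 28.
Inner hash: even-index sum = 238 mod 256 = 238; odd-index sum = 184 mod 256 = 184 → ee b8.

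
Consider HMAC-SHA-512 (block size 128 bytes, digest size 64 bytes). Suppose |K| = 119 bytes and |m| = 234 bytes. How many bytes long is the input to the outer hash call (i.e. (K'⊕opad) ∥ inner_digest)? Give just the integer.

192

Key is 119 ≤ 128 bytes, zero-padded: |K'| = 128.
Outer input = (K'⊕opad) ∥ H(inner) → 128 + 64 = 192 bytes.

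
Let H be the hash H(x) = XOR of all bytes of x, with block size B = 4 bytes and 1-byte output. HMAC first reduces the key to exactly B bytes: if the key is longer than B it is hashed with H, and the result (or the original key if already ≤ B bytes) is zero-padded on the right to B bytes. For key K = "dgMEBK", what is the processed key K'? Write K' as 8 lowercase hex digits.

02000000

|K| = 6 > B = 4, so first hash the key.
H(K): XOR 64⊕67⊕4d⊕45⊕42⊕4b = 02.
Zero-pad H(K) = 02 to 4 bytes: K' = 02 00 00 00.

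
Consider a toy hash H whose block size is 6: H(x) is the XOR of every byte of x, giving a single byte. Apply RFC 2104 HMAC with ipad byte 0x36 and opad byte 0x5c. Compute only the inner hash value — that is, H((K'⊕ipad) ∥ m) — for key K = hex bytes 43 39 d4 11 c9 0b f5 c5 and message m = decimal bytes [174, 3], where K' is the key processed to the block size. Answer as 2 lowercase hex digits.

e0

Key hex bytes 43 39 d4 11 c9 0b f5 c5 is 8 bytes > B = 6, so hash it first: H(key) = 4d, then zero-pad to 6 bytes: K' = 4d 00 00 00 00 00.
K' ⊕ ipad = 7b 36 36 36 36 36.
Inner input = 7b 36 36 36 36 36 ∥ ae 03.
Inner hash: XOR 7b⊕36⊕36⊕36⊕36⊕36⊕ae⊕03 = e0.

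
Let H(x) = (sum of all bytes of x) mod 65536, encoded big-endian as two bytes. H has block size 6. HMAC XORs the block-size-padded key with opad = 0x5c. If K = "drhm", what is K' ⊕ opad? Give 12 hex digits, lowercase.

Key "drhm" = 64 72 68 6d is 4 bytes ≤ B = 6; zero-pad to 6 bytes: K' = 64 72 68 6d 00 00.
XOR each byte with 0x5c: 64⊕5c=38, 72⊕5c=2e, 68⊕5c=34, 6d⊕5c=31, 00⊕5c=5c, 00⊕5c=5c.

382e34315c5c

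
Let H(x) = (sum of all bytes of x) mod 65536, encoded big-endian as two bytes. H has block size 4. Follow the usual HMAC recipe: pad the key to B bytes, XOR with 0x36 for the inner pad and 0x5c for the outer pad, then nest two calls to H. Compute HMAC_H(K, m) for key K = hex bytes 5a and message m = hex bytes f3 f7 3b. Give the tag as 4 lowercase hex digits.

0150

Key hex bytes 5a is 1 byte ≤ B = 4; zero-pad to 4 bytes: K' = 5a 00 00 00.
K' ⊕ ipad = 6c 36 36 36.  K' ⊕ opad = 06 5c 5c 5c.
Inner input = (K'⊕ipad) ∥ m = 6c 36 36 36 ∥ f3 f7 3b.
Inner hash: sum = 108+54+54+54+243+247+59 = 819 → 03 33.
Outer input = (K'⊕opad) ∥ inner = 06 5c 5c 5c ∥ 03 33.
Outer hash (tag): sum = 6+92+92+92+3+51 = 336 → 01 50.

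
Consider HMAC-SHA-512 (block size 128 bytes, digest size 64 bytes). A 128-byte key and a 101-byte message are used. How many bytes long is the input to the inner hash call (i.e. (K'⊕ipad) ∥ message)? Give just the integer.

229

Key is 128 ≤ 128 bytes, zero-padded: |K'| = 128.
Inner input = (K'⊕ipad) ∥ m → 128 + 101 = 229 bytes.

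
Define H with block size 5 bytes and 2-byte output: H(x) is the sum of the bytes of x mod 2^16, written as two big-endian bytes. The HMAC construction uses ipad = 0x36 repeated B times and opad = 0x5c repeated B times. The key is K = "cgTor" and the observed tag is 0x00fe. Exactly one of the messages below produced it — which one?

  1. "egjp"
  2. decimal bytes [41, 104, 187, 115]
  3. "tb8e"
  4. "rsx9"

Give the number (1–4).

Key "cgTor" = 63 67 54 6f 72 is exactly B = 5 bytes: K' = 63 67 54 6f 72.
K' ⊕ ipad = 55 51 62 59 44; K' ⊕ opad = 3f 3b 08 33 2e.
m1: inner = H(55 51 62 59 44 65 67 6a 70) = 03 4b; tag = H(3f 3b 08 33 2e 03 4b) = 0131
m2: inner = H(55 51 62 59 44 29 68 bb 73) = 03 64; tag = H(3f 3b 08 33 2e 03 64) = 014a
m3: inner = H(55 51 62 59 44 74 62 38 65) = 03 18; tag = H(3f 3b 08 33 2e 03 18) = 00fe ← matches
m4: inner = H(55 51 62 59 44 72 73 78 39) = 03 3b; tag = H(3f 3b 08 33 2e 03 3b) = 0121

3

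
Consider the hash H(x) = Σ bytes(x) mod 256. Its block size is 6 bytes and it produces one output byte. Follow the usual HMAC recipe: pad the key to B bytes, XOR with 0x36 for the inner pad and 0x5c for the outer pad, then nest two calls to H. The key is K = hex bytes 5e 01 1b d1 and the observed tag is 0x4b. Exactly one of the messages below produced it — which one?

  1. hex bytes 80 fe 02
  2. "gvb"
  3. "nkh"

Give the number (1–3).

3

Key hex bytes 5e 01 1b d1 is 4 bytes ≤ B = 6; zero-pad to 6 bytes: K' = 5e 01 1b d1 00 00.
K' ⊕ ipad = 68 37 2d e7 36 36; K' ⊕ opad = 02 5d 47 8d 5c 5c.
m1: inner = H(68 37 2d e7 36 36 80 fe 02) = 9f; tag = H(02 5d 47 8d 5c 5c 9f) = 8a
m2: inner = H(68 37 2d e7 36 36 67 76 62) = 5e; tag = H(02 5d 47 8d 5c 5c 5e) = 49
m3: inner = H(68 37 2d e7 36 36 6e 6b 68) = 60; tag = H(02 5d 47 8d 5c 5c 60) = 4b ← matches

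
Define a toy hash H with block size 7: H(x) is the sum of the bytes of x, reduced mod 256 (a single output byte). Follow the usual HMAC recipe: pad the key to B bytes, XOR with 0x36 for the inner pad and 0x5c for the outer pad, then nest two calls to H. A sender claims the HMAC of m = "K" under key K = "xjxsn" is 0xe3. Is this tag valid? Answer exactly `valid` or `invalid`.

Key "xjxsn" = 78 6a 78 73 6e is 5 bytes ≤ B = 7; zero-pad to 7 bytes: K' = 78 6a 78 73 6e 00 00.
K' ⊕ ipad = 4e 5c 4e 45 58 36 36; K' ⊕ opad = 24 36 24 2f 32 5c 5c.
Inner hash: sum = 78+92+78+69+88+54+54+75 = 588; mod 256 = 76 → 4c.
Outer hash (recomputed tag): sum = 36+54+36+47+50+92+92+76 = 483; mod 256 = 227 → e3.
Recomputed tag = e3; claimed = e3 → match.

valid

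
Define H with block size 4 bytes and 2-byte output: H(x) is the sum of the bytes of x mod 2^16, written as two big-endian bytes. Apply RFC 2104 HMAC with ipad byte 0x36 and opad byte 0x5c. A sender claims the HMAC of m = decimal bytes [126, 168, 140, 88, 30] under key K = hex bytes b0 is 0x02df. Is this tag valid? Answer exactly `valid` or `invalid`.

Key hex bytes b0 is 1 byte ≤ B = 4; zero-pad to 4 bytes: K' = b0 00 00 00.
K' ⊕ ipad = 86 36 36 36; K' ⊕ opad = ec 5c 5c 5c.
Inner hash: sum = 134+54+54+54+126+168+140+88+30 = 848 → 03 50.
Outer hash (recomputed tag): sum = 236+92+92+92+3+80 = 595 → 02 53.
Recomputed tag = 0253; claimed = 02df → mismatch.

invalid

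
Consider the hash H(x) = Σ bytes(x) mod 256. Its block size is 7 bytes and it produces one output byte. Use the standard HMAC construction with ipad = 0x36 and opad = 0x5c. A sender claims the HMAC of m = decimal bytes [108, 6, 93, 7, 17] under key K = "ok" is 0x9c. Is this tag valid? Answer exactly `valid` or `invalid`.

invalid

Key "ok" = 6f 6b is 2 bytes ≤ B = 7; zero-pad to 7 bytes: K' = 6f 6b 00 00 00 00 00.
K' ⊕ ipad = 59 5d 36 36 36 36 36; K' ⊕ opad = 33 37 5c 5c 5c 5c 5c.
Inner hash: sum = 89+93+54+54+54+54+54+108+6+93+7+17 = 683; mod 256 = 171 → ab.
Outer hash (recomputed tag): sum = 51+55+92+92+92+92+92+171 = 737; mod 256 = 225 → e1.
Recomputed tag = e1; claimed = 9c → mismatch.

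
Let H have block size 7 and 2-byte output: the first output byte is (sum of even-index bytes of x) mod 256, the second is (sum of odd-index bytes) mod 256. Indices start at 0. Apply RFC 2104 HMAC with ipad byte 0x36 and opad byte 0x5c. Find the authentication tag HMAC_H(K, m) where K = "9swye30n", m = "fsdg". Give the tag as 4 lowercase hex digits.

Key "9swye30n" = 39 73 77 79 65 33 30 6e is 8 bytes > B = 7, so hash it first: H(key) = 45 8d, then zero-pad to 7 bytes: K' = 45 8d 00 00 00 00 00.
K' ⊕ ipad = 73 bb 36 36 36 36 36.  K' ⊕ opad = 19 d1 5c 5c 5c 5c 5c.
Inner input = (K'⊕ipad) ∥ m = 73 bb 36 36 36 36 36 ∥ 66 73 64 67.
Inner hash: even-index sum = 495 mod 256 = 239; odd-index sum = 497 mod 256 = 241 → ef f1.
Outer input = (K'⊕opad) ∥ inner = 19 d1 5c 5c 5c 5c 5c ∥ ef f1.
Outer hash (tag): even-index sum = 542 mod 256 = 30; odd-index sum = 632 mod 256 = 120 → 1e 78.

1e78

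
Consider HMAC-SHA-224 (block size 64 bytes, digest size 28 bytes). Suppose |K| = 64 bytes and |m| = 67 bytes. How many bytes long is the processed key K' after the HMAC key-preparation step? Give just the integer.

Key is 64 ≤ 64 bytes, zero-padded: |K'| = 64.

64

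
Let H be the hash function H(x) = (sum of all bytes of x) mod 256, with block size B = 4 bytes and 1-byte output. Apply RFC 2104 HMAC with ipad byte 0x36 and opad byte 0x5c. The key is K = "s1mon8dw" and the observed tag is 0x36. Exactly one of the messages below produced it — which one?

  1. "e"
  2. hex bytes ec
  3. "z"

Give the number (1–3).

Key "s1mon8dw" = 73 31 6d 6f 6e 38 64 77 is 8 bytes > B = 4, so hash it first: H(key) = 01, then zero-pad to 4 bytes: K' = 01 00 00 00.
K' ⊕ ipad = 37 36 36 36; K' ⊕ opad = 5d 5c 5c 5c.
m1: inner = H(37 36 36 36 65) = 3e; tag = H(5d 5c 5c 5c 3e) = af
m2: inner = H(37 36 36 36 ec) = c5; tag = H(5d 5c 5c 5c c5) = 36 ← matches
m3: inner = H(37 36 36 36 7a) = 53; tag = H(5d 5c 5c 5c 53) = c4

2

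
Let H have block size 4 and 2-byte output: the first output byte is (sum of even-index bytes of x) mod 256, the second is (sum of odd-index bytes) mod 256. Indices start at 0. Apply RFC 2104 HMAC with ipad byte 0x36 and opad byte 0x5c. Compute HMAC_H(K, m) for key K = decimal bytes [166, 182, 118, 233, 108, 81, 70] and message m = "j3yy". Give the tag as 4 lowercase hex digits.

Key decimal bytes [166, 182, 118, 233, 108, 81, 70] = a6 b6 76 e9 6c 51 46 is 7 bytes > B = 4, so hash it first: H(key) = ce f0, then zero-pad to 4 bytes: K' = ce f0 00 00.
K' ⊕ ipad = f8 c6 36 36.  K' ⊕ opad = 92 ac 5c 5c.
Inner input = (K'⊕ipad) ∥ m = f8 c6 36 36 ∥ 6a 33 79 79.
Inner hash: even-index sum = 529 mod 256 = 17; odd-index sum = 424 mod 256 = 168 → 11 a8.
Outer input = (K'⊕opad) ∥ inner = 92 ac 5c 5c ∥ 11 a8.
Outer hash (tag): even-index sum = 255 mod 256 = 255; odd-index sum = 432 mod 256 = 176 → ff b0.

ffb0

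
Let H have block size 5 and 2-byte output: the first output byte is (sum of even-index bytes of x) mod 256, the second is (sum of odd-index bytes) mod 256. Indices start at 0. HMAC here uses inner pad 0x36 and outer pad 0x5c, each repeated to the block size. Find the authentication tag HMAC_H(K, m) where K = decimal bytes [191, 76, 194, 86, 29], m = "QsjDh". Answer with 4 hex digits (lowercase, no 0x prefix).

Key decimal bytes [191, 76, 194, 86, 29] = bf 4c c2 56 1d is exactly B = 5 bytes: K' = bf 4c c2 56 1d.
K' ⊕ ipad = 89 7a f4 60 2b.  K' ⊕ opad = e3 10 9e 0a 41.
Inner input = (K'⊕ipad) ∥ m = 89 7a f4 60 2b ∥ 51 73 6a 44 68.
Inner hash: even-index sum = 607 mod 256 = 95; odd-index sum = 509 mod 256 = 253 → 5f fd.
Outer input = (K'⊕opad) ∥ inner = e3 10 9e 0a 41 ∥ 5f fd.
Outer hash (tag): even-index sum = 703 mod 256 = 191; odd-index sum = 121 mod 256 = 121 → bf 79.

bf79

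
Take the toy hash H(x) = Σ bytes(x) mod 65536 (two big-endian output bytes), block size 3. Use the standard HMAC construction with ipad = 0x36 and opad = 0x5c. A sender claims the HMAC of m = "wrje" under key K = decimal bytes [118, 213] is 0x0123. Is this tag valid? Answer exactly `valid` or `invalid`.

valid

Key decimal bytes [118, 213] = 76 d5 is 2 bytes ≤ B = 3; zero-pad to 3 bytes: K' = 76 d5 00.
K' ⊕ ipad = 40 e3 36; K' ⊕ opad = 2a 89 5c.
Inner hash: sum = 64+227+54+119+114+106+101 = 785 → 03 11.
Outer hash (recomputed tag): sum = 42+137+92+3+17 = 291 → 01 23.
Recomputed tag = 0123; claimed = 0123 → match.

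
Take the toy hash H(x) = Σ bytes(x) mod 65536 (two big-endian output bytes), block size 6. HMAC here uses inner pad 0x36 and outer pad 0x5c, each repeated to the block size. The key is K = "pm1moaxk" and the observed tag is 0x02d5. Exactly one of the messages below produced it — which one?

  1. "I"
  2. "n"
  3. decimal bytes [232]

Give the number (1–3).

Key "pm1moaxk" = 70 6d 31 6d 6f 61 78 6b is 8 bytes > B = 6, so hash it first: H(key) = 03 2e, then zero-pad to 6 bytes: K' = 03 2e 00 00 00 00.
K' ⊕ ipad = 35 18 36 36 36 36; K' ⊕ opad = 5f 72 5c 5c 5c 5c.
m1: inner = H(35 18 36 36 36 36 49) = 01 6e; tag = H(5f 72 5c 5c 5c 5c 01 6e) = 02b0
m2: inner = H(35 18 36 36 36 36 6e) = 01 93; tag = H(5f 72 5c 5c 5c 5c 01 93) = 02d5 ← matches
m3: inner = H(35 18 36 36 36 36 e8) = 02 0d; tag = H(5f 72 5c 5c 5c 5c 02 0d) = 0250

2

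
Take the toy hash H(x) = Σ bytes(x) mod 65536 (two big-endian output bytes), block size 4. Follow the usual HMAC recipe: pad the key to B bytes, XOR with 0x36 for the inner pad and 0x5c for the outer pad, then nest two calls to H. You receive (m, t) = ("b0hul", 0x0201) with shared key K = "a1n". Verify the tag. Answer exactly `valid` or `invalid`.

Key "a1n" = 61 31 6e is 3 bytes ≤ B = 4; zero-pad to 4 bytes: K' = 61 31 6e 00.
K' ⊕ ipad = 57 07 58 36; K' ⊕ opad = 3d 6d 32 5c.
Inner hash: sum = 87+7+88+54+98+48+104+117+108 = 711 → 02 c7.
Outer hash (recomputed tag): sum = 61+109+50+92+2+199 = 513 → 02 01.
Recomputed tag = 0201; claimed = 0201 → match.

valid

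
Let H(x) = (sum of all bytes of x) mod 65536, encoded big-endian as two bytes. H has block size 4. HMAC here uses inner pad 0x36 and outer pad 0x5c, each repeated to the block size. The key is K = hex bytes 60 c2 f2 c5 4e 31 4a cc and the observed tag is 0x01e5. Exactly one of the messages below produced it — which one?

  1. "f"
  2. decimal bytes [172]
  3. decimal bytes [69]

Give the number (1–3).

Key hex bytes 60 c2 f2 c5 4e 31 4a cc is 8 bytes > B = 4, so hash it first: H(key) = 04 6e, then zero-pad to 4 bytes: K' = 04 6e 00 00.
K' ⊕ ipad = 32 58 36 36; K' ⊕ opad = 58 32 5c 5c.
m1: inner = H(32 58 36 36 66) = 01 5c; tag = H(58 32 5c 5c 01 5c) = 019f
m2: inner = H(32 58 36 36 ac) = 01 a2; tag = H(58 32 5c 5c 01 a2) = 01e5 ← matches
m3: inner = H(32 58 36 36 45) = 01 3b; tag = H(58 32 5c 5c 01 3b) = 017e

2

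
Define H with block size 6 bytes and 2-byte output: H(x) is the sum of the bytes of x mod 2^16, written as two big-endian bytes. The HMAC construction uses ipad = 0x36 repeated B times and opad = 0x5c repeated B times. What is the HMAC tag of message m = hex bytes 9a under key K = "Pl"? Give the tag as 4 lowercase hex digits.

01e0

Key "Pl" = 50 6c is 2 bytes ≤ B = 6; zero-pad to 6 bytes: K' = 50 6c 00 00 00 00.
K' ⊕ ipad = 66 5a 36 36 36 36.  K' ⊕ opad = 0c 30 5c 5c 5c 5c.
Inner input = (K'⊕ipad) ∥ m = 66 5a 36 36 36 36 ∥ 9a.
Inner hash: sum = 102+90+54+54+54+54+154 = 562 → 02 32.
Outer input = (K'⊕opad) ∥ inner = 0c 30 5c 5c 5c 5c ∥ 02 32.
Outer hash (tag): sum = 12+48+92+92+92+92+2+50 = 480 → 01 e0.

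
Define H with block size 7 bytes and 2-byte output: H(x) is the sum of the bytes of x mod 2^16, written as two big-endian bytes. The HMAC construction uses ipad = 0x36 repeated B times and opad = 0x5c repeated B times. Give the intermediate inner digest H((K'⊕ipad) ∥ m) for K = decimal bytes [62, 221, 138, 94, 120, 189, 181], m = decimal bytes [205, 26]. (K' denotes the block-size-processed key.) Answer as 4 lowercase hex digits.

Key decimal bytes [62, 221, 138, 94, 120, 189, 181] = 3e dd 8a 5e 78 bd b5 is exactly B = 7 bytes: K' = 3e dd 8a 5e 78 bd b5.
K' ⊕ ipad = 08 eb bc 68 4e 8b 83.
Inner input = 08 eb bc 68 4e 8b 83 ∥ cd 1a.
Inner hash: sum = 8+235+188+104+78+139+131+205+26 = 1114 → 04 5a.

045a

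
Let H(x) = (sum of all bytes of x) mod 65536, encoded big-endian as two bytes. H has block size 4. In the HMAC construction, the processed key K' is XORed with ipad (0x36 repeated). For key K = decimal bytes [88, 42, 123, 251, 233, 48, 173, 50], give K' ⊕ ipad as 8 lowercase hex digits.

35c63636

Key decimal bytes [88, 42, 123, 251, 233, 48, 173, 50] = 58 2a 7b fb e9 30 ad 32 is 8 bytes > B = 4, so hash it first: H(key) = 03 f0, then zero-pad to 4 bytes: K' = 03 f0 00 00.
XOR each byte with 0x36: 03⊕36=35, f0⊕36=c6, 00⊕36=36, 00⊕36=36.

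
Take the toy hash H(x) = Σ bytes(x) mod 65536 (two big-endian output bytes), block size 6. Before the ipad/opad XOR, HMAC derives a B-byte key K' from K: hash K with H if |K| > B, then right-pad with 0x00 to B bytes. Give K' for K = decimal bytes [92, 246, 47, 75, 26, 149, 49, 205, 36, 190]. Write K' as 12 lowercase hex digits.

045b00000000

|K| = 10 > B = 6, so first hash the key.
H(K): sum = 92+246+47+75+26+149+49+205+36+190 = 1115 → 04 5b.
Zero-pad H(K) = 04 5b to 6 bytes: K' = 04 5b 00 00 00 00.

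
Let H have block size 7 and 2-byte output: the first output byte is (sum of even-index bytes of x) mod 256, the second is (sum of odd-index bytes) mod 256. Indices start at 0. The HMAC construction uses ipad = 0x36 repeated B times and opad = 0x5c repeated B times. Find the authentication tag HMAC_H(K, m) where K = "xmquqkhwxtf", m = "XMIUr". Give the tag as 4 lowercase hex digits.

Key "xmquqkhwxtf" = 78 6d 71 75 71 6b 68 77 78 74 66 is 11 bytes > B = 7, so hash it first: H(key) = a0 38, then zero-pad to 7 bytes: K' = a0 38 00 00 00 00 00.
K' ⊕ ipad = 96 0e 36 36 36 36 36.  K' ⊕ opad = fc 64 5c 5c 5c 5c 5c.
Inner input = (K'⊕ipad) ∥ m = 96 0e 36 36 36 36 36 ∥ 58 4d 49 55 72.
Inner hash: even-index sum = 474 mod 256 = 218; odd-index sum = 397 mod 256 = 141 → da 8d.
Outer input = (K'⊕opad) ∥ inner = fc 64 5c 5c 5c 5c 5c ∥ da 8d.
Outer hash (tag): even-index sum = 669 mod 256 = 157; odd-index sum = 502 mod 256 = 246 → 9d f6.

9df6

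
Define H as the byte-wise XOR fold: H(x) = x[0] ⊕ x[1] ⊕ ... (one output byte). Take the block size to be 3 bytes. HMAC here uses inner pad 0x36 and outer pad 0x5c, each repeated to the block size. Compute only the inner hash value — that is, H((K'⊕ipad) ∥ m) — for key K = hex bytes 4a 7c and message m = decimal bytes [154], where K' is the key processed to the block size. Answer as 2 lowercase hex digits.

Key hex bytes 4a 7c is 2 bytes ≤ B = 3; zero-pad to 3 bytes: K' = 4a 7c 00.
K' ⊕ ipad = 7c 4a 36.
Inner input = 7c 4a 36 ∥ 9a.
Inner hash: XOR 7c⊕4a⊕36⊕9a = 9a.

9a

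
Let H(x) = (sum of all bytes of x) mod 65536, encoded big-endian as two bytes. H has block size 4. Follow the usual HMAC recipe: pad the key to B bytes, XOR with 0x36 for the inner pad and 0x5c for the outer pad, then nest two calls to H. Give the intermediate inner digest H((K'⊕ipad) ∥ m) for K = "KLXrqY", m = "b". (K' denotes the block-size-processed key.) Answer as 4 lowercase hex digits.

011f

Key "KLXrqY" = 4b 4c 58 72 71 59 is 6 bytes > B = 4, so hash it first: H(key) = 02 2b, then zero-pad to 4 bytes: K' = 02 2b 00 00.
K' ⊕ ipad = 34 1d 36 36.
Inner input = 34 1d 36 36 ∥ 62.
Inner hash: sum = 52+29+54+54+98 = 287 → 01 1f.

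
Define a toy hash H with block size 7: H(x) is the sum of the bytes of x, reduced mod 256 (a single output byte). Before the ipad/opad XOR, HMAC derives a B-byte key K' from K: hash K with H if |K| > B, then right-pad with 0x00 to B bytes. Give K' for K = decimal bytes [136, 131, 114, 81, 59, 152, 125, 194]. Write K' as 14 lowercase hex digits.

|K| = 8 > B = 7, so first hash the key.
H(K): sum = 136+131+114+81+59+152+125+194 = 992; mod 256 = 224 → e0.
Zero-pad H(K) = e0 to 7 bytes: K' = e0 00 00 00 00 00 00.

e0000000000000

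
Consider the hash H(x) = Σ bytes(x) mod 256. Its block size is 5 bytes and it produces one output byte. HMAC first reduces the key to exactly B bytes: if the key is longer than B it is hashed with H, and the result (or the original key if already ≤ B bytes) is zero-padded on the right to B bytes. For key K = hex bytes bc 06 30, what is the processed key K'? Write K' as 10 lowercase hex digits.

bc06300000

Key hex bytes bc 06 30 is 3 bytes ≤ B = 5; zero-pad to 5 bytes: K' = bc 06 30 00 00.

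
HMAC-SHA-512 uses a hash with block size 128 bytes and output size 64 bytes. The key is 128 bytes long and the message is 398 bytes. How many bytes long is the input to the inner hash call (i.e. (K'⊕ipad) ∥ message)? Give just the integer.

Key is 128 ≤ 128 bytes, zero-padded: |K'| = 128.
Inner input = (K'⊕ipad) ∥ m → 128 + 398 = 526 bytes.

526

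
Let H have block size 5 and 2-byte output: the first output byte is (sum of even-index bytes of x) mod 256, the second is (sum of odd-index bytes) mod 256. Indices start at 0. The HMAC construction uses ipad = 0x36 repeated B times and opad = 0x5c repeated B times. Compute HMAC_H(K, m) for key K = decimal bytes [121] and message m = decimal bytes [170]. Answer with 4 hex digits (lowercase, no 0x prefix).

f373

Key decimal bytes [121] = 79 is 1 byte ≤ B = 5; zero-pad to 5 bytes: K' = 79 00 00 00 00.
K' ⊕ ipad = 4f 36 36 36 36.  K' ⊕ opad = 25 5c 5c 5c 5c.
Inner input = (K'⊕ipad) ∥ m = 4f 36 36 36 36 ∥ aa.
Inner hash: even-index sum = 187 mod 256 = 187; odd-index sum = 278 mod 256 = 22 → bb 16.
Outer input = (K'⊕opad) ∥ inner = 25 5c 5c 5c 5c ∥ bb 16.
Outer hash (tag): even-index sum = 243 mod 256 = 243; odd-index sum = 371 mod 256 = 115 → f3 73.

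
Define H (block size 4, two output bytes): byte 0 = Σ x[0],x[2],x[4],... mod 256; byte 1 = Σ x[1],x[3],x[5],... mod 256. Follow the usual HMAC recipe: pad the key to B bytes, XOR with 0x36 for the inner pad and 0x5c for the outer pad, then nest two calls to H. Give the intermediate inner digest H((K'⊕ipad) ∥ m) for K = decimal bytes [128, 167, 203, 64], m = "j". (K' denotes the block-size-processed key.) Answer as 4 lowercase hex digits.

1d07

Key decimal bytes [128, 167, 203, 64] = 80 a7 cb 40 is exactly B = 4 bytes: K' = 80 a7 cb 40.
K' ⊕ ipad = b6 91 fd 76.
Inner input = b6 91 fd 76 ∥ 6a.
Inner hash: even-index sum = 541 mod 256 = 29; odd-index sum = 263 mod 256 = 7 → 1d 07.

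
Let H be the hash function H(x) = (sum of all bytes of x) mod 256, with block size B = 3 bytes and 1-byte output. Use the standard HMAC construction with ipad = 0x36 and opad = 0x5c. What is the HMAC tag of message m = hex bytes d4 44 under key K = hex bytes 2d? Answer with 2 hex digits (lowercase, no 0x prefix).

Key hex bytes 2d is 1 byte ≤ B = 3; zero-pad to 3 bytes: K' = 2d 00 00.
K' ⊕ ipad = 1b 36 36.  K' ⊕ opad = 71 5c 5c.
Inner input = (K'⊕ipad) ∥ m = 1b 36 36 ∥ d4 44.
Inner hash: sum = 27+54+54+212+68 = 415; mod 256 = 159 → 9f.
Outer input = (K'⊕opad) ∥ inner = 71 5c 5c ∥ 9f.
Outer hash (tag): sum = 113+92+92+159 = 456; mod 256 = 200 → c8.

c8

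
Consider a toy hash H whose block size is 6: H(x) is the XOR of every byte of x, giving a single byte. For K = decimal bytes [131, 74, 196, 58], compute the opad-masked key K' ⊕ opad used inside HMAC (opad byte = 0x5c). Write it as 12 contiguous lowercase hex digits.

df1698665c5c

Key decimal bytes [131, 74, 196, 58] = 83 4a c4 3a is 4 bytes ≤ B = 6; zero-pad to 6 bytes: K' = 83 4a c4 3a 00 00.
XOR each byte with 0x5c: 83⊕5c=df, 4a⊕5c=16, c4⊕5c=98, 3a⊕5c=66, 00⊕5c=5c, 00⊕5c=5c.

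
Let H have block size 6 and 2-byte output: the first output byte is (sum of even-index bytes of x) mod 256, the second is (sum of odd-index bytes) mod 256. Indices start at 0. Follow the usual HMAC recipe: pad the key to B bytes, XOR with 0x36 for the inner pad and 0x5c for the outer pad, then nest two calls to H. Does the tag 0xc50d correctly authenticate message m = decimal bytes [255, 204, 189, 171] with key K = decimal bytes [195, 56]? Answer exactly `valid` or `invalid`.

Key decimal bytes [195, 56] = c3 38 is 2 bytes ≤ B = 6; zero-pad to 6 bytes: K' = c3 38 00 00 00 00.
K' ⊕ ipad = f5 0e 36 36 36 36; K' ⊕ opad = 9f 64 5c 5c 5c 5c.
Inner hash: even-index sum = 797 mod 256 = 29; odd-index sum = 497 mod 256 = 241 → 1d f1.
Outer hash (recomputed tag): even-index sum = 372 mod 256 = 116; odd-index sum = 525 mod 256 = 13 → 74 0d.
Recomputed tag = 740d; claimed = c50d → mismatch.

invalid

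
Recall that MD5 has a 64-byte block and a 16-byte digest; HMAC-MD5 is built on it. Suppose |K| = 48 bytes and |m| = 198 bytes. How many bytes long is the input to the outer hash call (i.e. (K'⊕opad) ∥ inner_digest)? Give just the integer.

Key is 48 ≤ 64 bytes, zero-padded: |K'| = 64.
Outer input = (K'⊕opad) ∥ H(inner) → 64 + 16 = 80 bytes.

80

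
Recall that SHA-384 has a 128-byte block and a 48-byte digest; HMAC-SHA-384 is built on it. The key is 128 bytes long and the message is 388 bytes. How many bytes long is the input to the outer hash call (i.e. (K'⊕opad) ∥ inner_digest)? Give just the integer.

176

Key is 128 ≤ 128 bytes, zero-padded: |K'| = 128.
Outer input = (K'⊕opad) ∥ H(inner) → 128 + 48 = 176 bytes.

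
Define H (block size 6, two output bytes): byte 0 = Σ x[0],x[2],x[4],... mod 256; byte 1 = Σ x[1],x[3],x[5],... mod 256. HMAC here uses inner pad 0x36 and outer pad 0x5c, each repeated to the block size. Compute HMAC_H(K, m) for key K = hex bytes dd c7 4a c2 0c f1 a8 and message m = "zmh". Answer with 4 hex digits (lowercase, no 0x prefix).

7a03

Key hex bytes dd c7 4a c2 0c f1 a8 is 7 bytes > B = 6, so hash it first: H(key) = db 7a, then zero-pad to 6 bytes: K' = db 7a 00 00 00 00.
K' ⊕ ipad = ed 4c 36 36 36 36.  K' ⊕ opad = 87 26 5c 5c 5c 5c.
Inner input = (K'⊕ipad) ∥ m = ed 4c 36 36 36 36 ∥ 7a 6d 68.
Inner hash: even-index sum = 571 mod 256 = 59; odd-index sum = 293 mod 256 = 37 → 3b 25.
Outer input = (K'⊕opad) ∥ inner = 87 26 5c 5c 5c 5c ∥ 3b 25.
Outer hash (tag): even-index sum = 378 mod 256 = 122; odd-index sum = 259 mod 256 = 3 → 7a 03.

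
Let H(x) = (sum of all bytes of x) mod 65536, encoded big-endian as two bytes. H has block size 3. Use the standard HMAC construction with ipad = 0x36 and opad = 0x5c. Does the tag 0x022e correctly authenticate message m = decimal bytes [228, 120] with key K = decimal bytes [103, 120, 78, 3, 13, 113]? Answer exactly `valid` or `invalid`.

Key decimal bytes [103, 120, 78, 3, 13, 113] = 67 78 4e 03 0d 71 is 6 bytes > B = 3, so hash it first: H(key) = 01 ae, then zero-pad to 3 bytes: K' = 01 ae 00.
K' ⊕ ipad = 37 98 36; K' ⊕ opad = 5d f2 5c.
Inner hash: sum = 55+152+54+228+120 = 609 → 02 61.
Outer hash (recomputed tag): sum = 93+242+92+2+97 = 526 → 02 0e.
Recomputed tag = 020e; claimed = 022e → mismatch.

invalid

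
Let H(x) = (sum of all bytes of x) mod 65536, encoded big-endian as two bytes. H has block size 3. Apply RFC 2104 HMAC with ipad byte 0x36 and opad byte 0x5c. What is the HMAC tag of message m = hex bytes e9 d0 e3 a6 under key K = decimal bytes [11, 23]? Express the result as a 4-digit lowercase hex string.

Key decimal bytes [11, 23] = 0b 17 is 2 bytes ≤ B = 3; zero-pad to 3 bytes: K' = 0b 17 00.
K' ⊕ ipad = 3d 21 36.  K' ⊕ opad = 57 4b 5c.
Inner input = (K'⊕ipad) ∥ m = 3d 21 36 ∥ e9 d0 e3 a6.
Inner hash: sum = 61+33+54+233+208+227+166 = 982 → 03 d6.
Outer input = (K'⊕opad) ∥ inner = 57 4b 5c ∥ 03 d6.
Outer hash (tag): sum = 87+75+92+3+214 = 471 → 01 d7.

01d7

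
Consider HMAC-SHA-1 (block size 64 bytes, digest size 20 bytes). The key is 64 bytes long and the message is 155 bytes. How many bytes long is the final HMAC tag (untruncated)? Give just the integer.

The tag is one SHA-1 digest: 20 bytes.

20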